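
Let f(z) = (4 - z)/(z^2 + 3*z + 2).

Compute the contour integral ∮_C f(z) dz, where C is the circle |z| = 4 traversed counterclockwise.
By the residue theorem, ∮_C f(z) dz = 2πi · (sum of the residues of f at the poles inside |z| = 4).

The denominator factors as (z + 2)*(z + 1), so the singularities of f are simple poles at z = -2, z = -1.
  |-2|² = 4 < 16 = 4², so this pole is inside the contour.
  |-1|² = 1 < 16 = 4², so this pole is inside the contour.

With P(z) = 4 - z and Q(z) = z^2 + 3*z + 2, each pole is simple, so Res(f, z₀) = P(z₀)/Q'(z₀) with Q'(z) = 2*z + 3.
  Res(f, -2) = P(-2)/Q'(-2) = (6)/(-1) = -6
  Res(f, -1) = P(-1)/Q'(-1) = (5)/(1) = 5

Sum of residues inside C: -1
∮_C f(z) dz = 2πi · (-1) = -2*I*pi

Final answer: -2*I*pi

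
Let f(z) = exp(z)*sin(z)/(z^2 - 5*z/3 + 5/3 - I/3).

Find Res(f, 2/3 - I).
(-3/37 + 18*I/37)*exp(2/3 - I)*sin(2/3 - I)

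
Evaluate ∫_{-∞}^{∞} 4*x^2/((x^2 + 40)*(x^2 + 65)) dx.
Let f(z) = 4*z^2/((z^2 + 40)*(z^2 + 65)). The denominator has no real zeros and deg Q - deg P = 2 ≥ 2, so the integral of f over the upper semicircle |z| = R tends to 0 as R → ∞. Closing the contour in the upper half-plane,
  ∫_{-∞}^{∞} f(x) dx = 2πi · Σ Res(f, z_k)  over the poles with Im z_k > 0.

Zeros of the denominator: z^2 + 40 = 0 gives z = ±2*sqrt(10)*I; z^2 + 65 = 0 gives z = ±sqrt(65)*I.
Upper half-plane: z = 2*sqrt(10)*I, z = sqrt(65)*I (simple).

Each pole is a simple zero of Q(z) = z^4 + 105*z^2 + 2600, so Res(f, z₀) = P(z₀)/Q'(z₀) with P(z) = 4*z^2, Q'(z) = 4*z^3 + 210*z:
  Res(f, 2*sqrt(10)*I) = (-160)/(100*sqrt(10)*I) = 4*sqrt(10)*I/25
  Res(f, sqrt(65)*I) = (-260)/(-50*sqrt(65)*I) = -2*sqrt(65)*I/25

Sum of residues: 2*I*(-sqrt(65) + 2*sqrt(10))/25
∫_{-∞}^{∞} f(x) dx = 2πi · (2*I*(-sqrt(65) + 2*sqrt(10))/25) = 4*pi*(-2*sqrt(10) + sqrt(65))/25

Final answer: 4*pi*(-2*sqrt(10) + sqrt(65))/25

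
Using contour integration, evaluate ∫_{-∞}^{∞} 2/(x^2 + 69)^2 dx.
Let f(z) = 2/(z^2 + 69)^2. The denominator has no real zeros and deg Q - deg P = 4 ≥ 2, so the integral of f over the upper semicircle |z| = R tends to 0 as R → ∞. Closing the contour in the upper half-plane,
  ∫_{-∞}^{∞} f(x) dx = 2πi · Σ Res(f, z_k)  over the poles with Im z_k > 0.

Zeros of the denominator: z^2 + 69 = 0 gives z = ±sqrt(69)*I.
Upper half-plane: z = sqrt(69)*I (a pole of order 2).

Write f(z) = g(z)/(z - sqrt(69)*I)^2 with g(z) = 2/(z + sqrt(69)*I)^2. For a double pole, Res(f, z₀) = g'(z₀):
  g'(z) = -4/(z + sqrt(69)*I)^3
  Res(f, sqrt(69)*I) = g'(sqrt(69)*I) = -sqrt(69)*I/9522

∫_{-∞}^{∞} f(x) dx = 2πi · (-sqrt(69)*I/9522) = sqrt(69)*pi/4761

Final answer: sqrt(69)*pi/4761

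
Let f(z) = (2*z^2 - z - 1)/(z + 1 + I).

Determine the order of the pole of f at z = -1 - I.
Factor the denominator:
  z + 1 + I = (z + 1 + I)

The numerator P(z) = 2*z^2 - z - 1 has P(-1 - I) = 5*I ≠ 0, so no factor of (z + 1 + I) cancels.
Near z = -1 - I we can therefore write f(z) = g(z)/(z + 1 + I) with g analytic at -1 - I and g(-1 - I) ≠ 0 (g is just the numerator).

Hence z = -1 - I is a pole of order 1.

Final answer: 1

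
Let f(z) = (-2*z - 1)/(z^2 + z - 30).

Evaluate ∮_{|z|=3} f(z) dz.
By the residue theorem, ∮_C f(z) dz = 2πi · (sum of the residues of f at the poles inside |z| = 3).

The denominator factors as (z + 6)*(z - 5), so the singularities of f are simple poles at z = -6, z = 5.
  |-6|² = 36 > 9 = 3², so this pole is outside the contour.
  |5|² = 25 > 9 = 3², so this pole is outside the contour.

No pole lies inside the contour, so f is analytic on and inside C and the integral is 0 (Cauchy's theorem).

Final answer: 0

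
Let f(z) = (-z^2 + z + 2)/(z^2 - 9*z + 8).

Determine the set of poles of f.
The singularities of f are the zeros of the denominator. Factoring,
  z^2 - 9*z + 8 = (z - 8)*(z - 1)
so the candidates are z = 8, z = 1.

Check the numerator P(z) = -z^2 + z + 2 at each one:
  P(8) = -54 ≠ 0, so z = 8 is a (simple) pole.
  P(1) = 2 ≠ 0, so z = 1 is a (simple) pole.

Poles of f: {1, 8}

Final answer: {1, 8}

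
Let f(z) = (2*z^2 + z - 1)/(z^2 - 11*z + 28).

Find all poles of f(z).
The singularities of f are the zeros of the denominator. Factoring,
  z^2 - 11*z + 28 = (z - 7)*(z - 4)
so the candidates are z = 7, z = 4.

Check the numerator P(z) = 2*z^2 + z - 1 at each one:
  P(7) = 104 ≠ 0, so z = 7 is a (simple) pole.
  P(4) = 35 ≠ 0, so z = 4 is a (simple) pole.

Poles of f: {4, 7}

Final answer: {4, 7}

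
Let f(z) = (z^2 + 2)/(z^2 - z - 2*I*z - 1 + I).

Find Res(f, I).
Write f(z) = P(z)/Q(z) with P(z) = z^2 + 2 and Q(z) = z^2 - z - 2*I*z - 1 + I.
The denominator factors as Q(z) = (z - I)*(z - 1 - I), so z = I is a simple zero of Q and P is analytic there; z = I is therefore a simple pole and
  Res(f, z₀) = P(z₀)/Q'(z₀).

Q'(z) = 2*z - 1 - 2*I, so Q'(I) = -1.
P(I) = 1.

Res(f, I) = (1)/(-1) = -1

Final answer: -1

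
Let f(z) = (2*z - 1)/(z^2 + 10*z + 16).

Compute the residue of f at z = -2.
-5/6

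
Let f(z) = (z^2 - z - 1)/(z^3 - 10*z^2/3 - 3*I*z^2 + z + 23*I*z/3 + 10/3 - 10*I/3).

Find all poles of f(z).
The singularities of f are the zeros of the denominator. Factoring,
  z^3 - 10*z^2/3 - 3*I*z^2 + z + 23*I*z/3 + 10/3 - 10*I/3 = (z - 1 - 2*I)*(z - 1/3 - I)*(z - 2)
so the candidates are z = 1 + 2*I, z = 1/3 + I, z = 2.

Check the numerator P(z) = z^2 - z - 1 at each one:
  P(1 + 2*I) = -5 + 2*I ≠ 0, so z = 1 + 2*I is a (simple) pole.
  P(1/3 + I) = -20/9 - I/3 ≠ 0, so z = 1/3 + I is a (simple) pole.
  P(2) = 1 ≠ 0, so z = 2 is a (simple) pole.

Poles of f: {1/3 + I, 1 + 2*I, 2}

Final answer: {1/3 + I, 1 + 2*I, 2}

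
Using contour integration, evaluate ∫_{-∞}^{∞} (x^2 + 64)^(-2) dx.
Let f(z) = (z^2 + 64)^(-2). The denominator has no real zeros and deg Q - deg P = 4 ≥ 2, so the integral of f over the upper semicircle |z| = R tends to 0 as R → ∞. Closing the contour in the upper half-plane,
  ∫_{-∞}^{∞} f(x) dx = 2πi · Σ Res(f, z_k)  over the poles with Im z_k > 0.

Zeros of the denominator: z^2 + 64 = 0 gives z = ±8*I.
Upper half-plane: z = 8*I (a pole of order 2).

Write f(z) = g(z)/(z - 8*I)^2 with g(z) = (z + 8*I)^(-2). For a double pole, Res(f, z₀) = g'(z₀):
  g'(z) = -2/(z + 8*I)^3
  Res(f, 8*I) = g'(8*I) = -I/2048

∫_{-∞}^{∞} f(x) dx = 2πi · (-I/2048) = pi/1024

Final answer: pi/1024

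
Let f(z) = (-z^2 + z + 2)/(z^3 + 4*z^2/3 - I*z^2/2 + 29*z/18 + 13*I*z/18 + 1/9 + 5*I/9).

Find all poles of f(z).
{-1 + 3*I/2, -1/3 - I/3, -2*I/3}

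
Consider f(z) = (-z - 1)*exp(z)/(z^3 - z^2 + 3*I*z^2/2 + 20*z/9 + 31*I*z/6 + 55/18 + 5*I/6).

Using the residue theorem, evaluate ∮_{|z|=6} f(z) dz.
pi*(-144/193 + 84*I/193)*exp(-1/3 + I) + pi*(252/697 - 192*I/697)*exp(-2/3 + I/2) + pi*(51732/134521 - 21492*I/134521)*exp(2 - 3*I)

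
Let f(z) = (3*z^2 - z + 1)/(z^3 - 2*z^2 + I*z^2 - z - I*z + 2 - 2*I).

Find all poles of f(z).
The singularities of f are the zeros of the denominator. Factoring,
  z^3 - 2*z^2 + I*z^2 - z - I*z + 2 - 2*I = (z + 1)*(z - 1 + I)*(z - 2)
so the candidates are z = -1, z = 1 - I, z = 2.

Check the numerator P(z) = 3*z^2 - z + 1 at each one:
  P(-1) = 5 ≠ 0, so z = -1 is a (simple) pole.
  P(1 - I) = -5*I ≠ 0, so z = 1 - I is a (simple) pole.
  P(2) = 11 ≠ 0, so z = 2 is a (simple) pole.

Poles of f: {-1, 1 - I, 2}

Final answer: {-1, 1 - I, 2}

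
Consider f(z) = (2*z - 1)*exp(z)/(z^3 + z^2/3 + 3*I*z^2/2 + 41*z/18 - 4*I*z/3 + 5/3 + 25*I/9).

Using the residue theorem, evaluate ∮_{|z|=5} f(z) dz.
pi*(4248/2977 + 1116*I/2977)*exp(-I) + pi*(6920/12137 + 3976*I/12137)*exp(1/3 + 3*I/2) + pi*(-1376/689 - 484*I/689)*exp(-2/3 - 2*I)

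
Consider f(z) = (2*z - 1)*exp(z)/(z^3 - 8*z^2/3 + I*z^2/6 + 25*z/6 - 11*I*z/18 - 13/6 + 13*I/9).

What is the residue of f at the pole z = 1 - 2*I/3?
Write f(z) = P(z)/Q(z) with P(z) = (2*z - 1)*exp(z) and Q(z) = z^3 - 8*z^2/3 + I*z^2/6 + 25*z/6 - 11*I*z/18 - 13/6 + 13*I/9.
The denominator factors as Q(z) = (z - 1 - 3*I/2)*(z - 2/3 + I)*(z - 1 + 2*I/3), so z = 1 - 2*I/3 is a simple zero of Q and P is analytic there; z = 1 - 2*I/3 is therefore a simple pole and
  Res(f, z₀) = P(z₀)/Q'(z₀).

Q'(z) = 3*z^2 - 16*z/3 + I*z/3 + 25/6 - 11*I/18, so Q'(1 - 2*I/3) = 13/18 - 13*I/18.
P(1 - 2*I/3) = (1 - 4*I/3)*exp(1 - 2*I/3).

Res(f, 1 - 2*I/3) = ((1 - 4*I/3)*exp(1 - 2*I/3))/(13/18 - 13*I/18) = (21/13 - 3*I/13)*exp(1 - 2*I/3)

Final answer: (21/13 - 3*I/13)*exp(1 - 2*I/3)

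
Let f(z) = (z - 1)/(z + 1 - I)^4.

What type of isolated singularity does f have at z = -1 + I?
Write f(z) = g(z)/(z + 1 - I)^4 with g(z) = z - 1.
g is entire and g(-1 + I) = -2 + I ≠ 0, so no factor of (z + 1 - I) cancels: the Laurent expansion of f about z = -1 + I starts at the power -4, i.e. lim_{z→z₀} (z - z₀)^4 f(z) = -2 + I is finite and nonzero.
So z = -1 + I is a pole of order 4.

Final answer: pole of order 4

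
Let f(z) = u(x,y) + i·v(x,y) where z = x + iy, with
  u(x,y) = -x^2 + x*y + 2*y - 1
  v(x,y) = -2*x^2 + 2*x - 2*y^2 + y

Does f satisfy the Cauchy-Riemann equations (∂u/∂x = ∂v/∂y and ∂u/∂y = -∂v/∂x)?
∂u/∂x = -2*x + y
∂v/∂y = 1 - 4*y
∂u/∂y = x + 2
∂v/∂x = 2 - 4*x
∂u/∂x ≠ ∂v/∂y and ∂u/∂y ≠ -∂v/∂x; the Cauchy-Riemann equations are not satisfied, so f is not analytic.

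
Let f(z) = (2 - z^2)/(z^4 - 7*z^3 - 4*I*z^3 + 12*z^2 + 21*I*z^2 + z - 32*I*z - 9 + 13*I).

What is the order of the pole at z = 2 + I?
3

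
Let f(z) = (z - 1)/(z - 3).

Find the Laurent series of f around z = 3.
Put w = z - (3), i.e. z = w + 3. The denominator is w, so it suffices to rewrite the numerator in powers of w.

P(z) = z - 1
P(w + 3) = 2 + w

Dividing each term by w:
  f = 2/w + 1

Substituting back w = z - 3:
  f(z) = 2/(z - 3) + 1

The series is finite because the numerator is a polynomial; the negative powers form the principal part, and the coefficient of 1/(z - 3) gives Res(f, 3) = 2.

Final answer: 2/(z - 3) + 1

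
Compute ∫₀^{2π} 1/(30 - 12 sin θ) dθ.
Call the integral J. The integrand is 2π-periodic and we integrate over a full period, so shifting θ does not change the value (θ → θ + π/2 turns sin θ into cos θ; θ → θ + π flips the sign of the trig term). Hence
  J = ∫₀^{2π} dθ/(30 + 12 cos θ).
Put z = e^{iθ}: then cos θ = (z + 1/z)/2, dθ = dz/(iz), and z runs once counterclockwise around |z| = 1:
  J = ∮_{|z|=1} 1/(30 + 12*(z + 1/z)/2) · dz/(iz) = (2/i) ∮_{|z|=1} dz/(12*z^2 + 60*z + 12).
The roots of 12*z^2 + 60*z + 12 are z = (-30 ± sqrt(30^2 - 12^2))/12, with sqrt(756) = 6*sqrt(21); their product is 1, so only z₊ = -5/2 + sqrt(21)/2 lies inside the unit circle (z₋ = -5/2 - sqrt(21)/2 lies outside).
z₊ is a simple zero of q(z) = 12*z^2 + 60*z + 12, so Res(1/q, z₊) = 1/q'(z₊) with q'(z) = 24*z + 60; and q'(z₊) = 12*(z₊ - z₋) = 12*sqrt(21).
Therefore J = (2/i) · 2πi · 1/(12*sqrt(21)) = 2*pi/(6*sqrt(21)) = sqrt(21)*pi/63

Final answer: sqrt(21)*pi/63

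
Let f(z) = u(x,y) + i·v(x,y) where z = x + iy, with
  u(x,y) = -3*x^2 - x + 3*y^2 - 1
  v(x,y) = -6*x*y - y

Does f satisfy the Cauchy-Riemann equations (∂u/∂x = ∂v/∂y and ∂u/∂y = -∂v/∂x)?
∂u/∂x = -6*x - 1
∂v/∂y = -6*x - 1
∂u/∂y = 6*y
∂v/∂x = -6*y
∂u/∂x = ∂v/∂y and ∂u/∂y = -∂v/∂x hold identically; f is analytic.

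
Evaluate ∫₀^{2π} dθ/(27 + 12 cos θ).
2*sqrt(65)*pi/195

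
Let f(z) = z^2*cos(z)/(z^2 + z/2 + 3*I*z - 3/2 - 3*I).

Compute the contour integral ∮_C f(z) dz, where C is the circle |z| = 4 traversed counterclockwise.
pi*(342/61 - 81*I/61)*cos(3/2 + 3*I) + pi*(24/61 + 20*I/61)*cos(1)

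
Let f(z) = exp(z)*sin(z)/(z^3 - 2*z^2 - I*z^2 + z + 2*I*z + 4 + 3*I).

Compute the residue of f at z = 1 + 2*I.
Write f(z) = P(z)/Q(z) with P(z) = exp(z)*sin(z) and Q(z) = z^3 - 2*z^2 - I*z^2 + z + 2*I*z + 4 + 3*I.
The denominator factors as Q(z) = (z - 2 + I)*(z + 1)*(z - 1 - 2*I), so z = 1 + 2*I is a simple zero of Q and P is analytic there; z = 1 + 2*I is therefore a simple pole and
  Res(f, z₀) = P(z₀)/Q'(z₀).

Q'(z) = 3*z^2 - 4*z - 2*I*z + 1 + 2*I, so Q'(1 + 2*I) = -8 + 4*I.
P(1 + 2*I) = exp(1 + 2*I)*sin(1 + 2*I).

Res(f, 1 + 2*I) = (exp(1 + 2*I)*sin(1 + 2*I))/(-8 + 4*I) = (-1/10 - I/20)*exp(1 + 2*I)*sin(1 + 2*I)

Final answer: (-1/10 - I/20)*exp(1 + 2*I)*sin(1 + 2*I)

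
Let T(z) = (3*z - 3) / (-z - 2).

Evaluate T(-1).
6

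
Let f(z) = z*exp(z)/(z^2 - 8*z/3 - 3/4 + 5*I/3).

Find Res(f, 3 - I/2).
Write f(z) = P(z)/Q(z) with P(z) = z*exp(z) and Q(z) = z^2 - 8*z/3 - 3/4 + 5*I/3.
The denominator factors as Q(z) = (z - 3 + I/2)*(z + 1/3 - I/2), so z = 3 - I/2 is a simple zero of Q and P is analytic there; z = 3 - I/2 is therefore a simple pole and
  Res(f, z₀) = P(z₀)/Q'(z₀).

Q'(z) = 2*z - 8/3, so Q'(3 - I/2) = 10/3 - I.
P(3 - I/2) = (3 - I/2)*exp(3 - I/2).

Res(f, 3 - I/2) = ((3 - I/2)*exp(3 - I/2))/(10/3 - I) = (189/218 + 12*I/109)*exp(3 - I/2)

Final answer: (189/218 + 12*I/109)*exp(3 - I/2)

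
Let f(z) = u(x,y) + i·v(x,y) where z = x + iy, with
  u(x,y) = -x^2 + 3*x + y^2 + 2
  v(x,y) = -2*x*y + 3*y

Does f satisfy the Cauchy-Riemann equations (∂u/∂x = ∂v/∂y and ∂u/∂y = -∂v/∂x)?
∂u/∂x = 3 - 2*x
∂v/∂y = 3 - 2*x
∂u/∂y = 2*y
∂v/∂x = -2*y
∂u/∂x = ∂v/∂y and ∂u/∂y = -∂v/∂x hold identically; f is analytic.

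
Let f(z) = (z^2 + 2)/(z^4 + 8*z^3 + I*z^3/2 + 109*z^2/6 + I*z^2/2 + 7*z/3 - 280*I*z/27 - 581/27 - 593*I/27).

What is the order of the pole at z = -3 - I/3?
Factor the denominator:
  z^4 + 8*z^3 + I*z^3/2 + 109*z^2/6 + I*z^2/2 + 7*z/3 - 280*I*z/27 - 581/27 - 593*I/27 = (z + 3 + I/3)^3*(z - 1 - I/2)

The numerator P(z) = z^2 + 2 has P(-3 - I/3) = 98/9 + 2*I ≠ 0, so no factor of (z + 3 + I/3) cancels.
Near z = -3 - I/3 we can therefore write f(z) = g(z)/(z + 3 + I/3)^3 with g analytic at -3 - I/3 and g(-3 - I/3) ≠ 0 (g is the numerator divided by the remaining denominator factors).

Hence z = -3 - I/3 is a pole of order 3.

Final answer: 3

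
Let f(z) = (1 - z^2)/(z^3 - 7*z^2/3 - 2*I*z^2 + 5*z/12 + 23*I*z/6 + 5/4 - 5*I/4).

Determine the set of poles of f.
The singularities of f are the zeros of the denominator. Factoring,
  z^3 - 7*z^2/3 - 2*I*z^2 + 5*z/12 + 23*I*z/6 + 5/4 - 5*I/4 = (z - 3/2)*(z - 1/2 - I)*(z - 1/3 - I)
so the candidates are z = 3/2, z = 1/2 + I, z = 1/3 + I.

Check the numerator P(z) = 1 - z^2 at each one:
  P(3/2) = -5/4 ≠ 0, so z = 3/2 is a (simple) pole.
  P(1/2 + I) = 7/4 - I ≠ 0, so z = 1/2 + I is a (simple) pole.
  P(1/3 + I) = 17/9 - 2*I/3 ≠ 0, so z = 1/3 + I is a (simple) pole.

Poles of f: {1/3 + I, 1/2 + I, 3/2}

Final answer: {1/3 + I, 1/2 + I, 3/2}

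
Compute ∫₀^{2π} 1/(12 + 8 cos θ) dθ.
sqrt(5)*pi/10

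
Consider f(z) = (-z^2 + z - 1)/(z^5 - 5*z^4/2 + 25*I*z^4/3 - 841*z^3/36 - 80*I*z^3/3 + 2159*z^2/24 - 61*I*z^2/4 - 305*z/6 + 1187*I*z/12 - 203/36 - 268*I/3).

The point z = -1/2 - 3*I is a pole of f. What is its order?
3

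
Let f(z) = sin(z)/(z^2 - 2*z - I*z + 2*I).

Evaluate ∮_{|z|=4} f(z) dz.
By the residue theorem, ∮_C f(z) dz = 2πi · (sum of the residues of f at the poles inside |z| = 4).

The denominator factors as (z - 2)*(z - I), so the singularities of f are simple poles at z = 2, z = I.
  |2|² = 4 < 16 = 4², so this pole is inside the contour.
  |I|² = 1 < 16 = 4², so this pole is inside the contour.

With P(z) = sin(z) and Q(z) = z^2 - 2*z - I*z + 2*I, each pole is simple, so Res(f, z₀) = P(z₀)/Q'(z₀) with Q'(z) = 2*z - 2 - I.
  Res(f, 2) = P(2)/Q'(2) = (sin(2))/(2 - I) = (2/5 + I/5)*sin(2)
  Res(f, I) = P(I)/Q'(I) = (I*sinh(1))/(-2 + I) = (1/5 - 2*I/5)*sinh(1)

Sum of residues inside C: (1/5 - 2*I/5)*sinh(1) + (2/5 + I/5)*sin(2)
∮_C f(z) dz = 2πi · ((1/5 - 2*I/5)*sinh(1) + (2/5 + I/5)*sin(2)) = pi*(4/5 + 2*I/5)*sinh(1) + pi*(-2/5 + 4*I/5)*sin(2)

Final answer: pi*(4/5 + 2*I/5)*sinh(1) + pi*(-2/5 + 4*I/5)*sin(2)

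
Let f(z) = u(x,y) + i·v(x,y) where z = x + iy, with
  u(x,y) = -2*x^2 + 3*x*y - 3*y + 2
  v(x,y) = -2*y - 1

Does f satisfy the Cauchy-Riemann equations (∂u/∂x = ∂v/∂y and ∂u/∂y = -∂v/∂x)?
∂u/∂x = -4*x + 3*y
∂v/∂y = -2
∂u/∂y = 3*x - 3
∂v/∂x = 0
∂u/∂x ≠ ∂v/∂y and ∂u/∂y ≠ -∂v/∂x; the Cauchy-Riemann equations are not satisfied, so f is not analytic.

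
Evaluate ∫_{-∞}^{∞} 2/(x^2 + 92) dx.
Let f(z) = 2/(z^2 + 92). The denominator has no real zeros and deg Q - deg P = 2 ≥ 2, so the integral of f over the upper semicircle |z| = R tends to 0 as R → ∞. Closing the contour in the upper half-plane,
  ∫_{-∞}^{∞} f(x) dx = 2πi · Σ Res(f, z_k)  over the poles with Im z_k > 0.

Zeros of the denominator: z^2 + 92 = 0 gives z = ±2*sqrt(23)*I.
Upper half-plane: z = 2*sqrt(23)*I (simple).

Each pole is a simple zero of Q(z) = z^2 + 92, so Res(f, z₀) = P(z₀)/Q'(z₀) with P(z) = 2, Q'(z) = 2*z:
  Res(f, 2*sqrt(23)*I) = (2)/(4*sqrt(23)*I) = -sqrt(23)*I/46

∫_{-∞}^{∞} f(x) dx = 2πi · (-sqrt(23)*I/46) = sqrt(23)*pi/23

Final answer: sqrt(23)*pi/23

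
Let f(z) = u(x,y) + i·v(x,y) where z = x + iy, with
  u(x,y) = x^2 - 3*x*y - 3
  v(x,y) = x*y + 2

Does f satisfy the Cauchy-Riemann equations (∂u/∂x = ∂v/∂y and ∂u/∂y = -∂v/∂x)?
∂u/∂x = 2*x - 3*y
∂v/∂y = x
∂u/∂y = -3*x
∂v/∂x = y
∂u/∂x ≠ ∂v/∂y and ∂u/∂y ≠ -∂v/∂x; the Cauchy-Riemann equations are not satisfied, so f is not analytic.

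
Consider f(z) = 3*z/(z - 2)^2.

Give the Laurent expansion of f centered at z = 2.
Put w = z - (2), i.e. z = w + 2. The denominator is w^2, so it suffices to rewrite the numerator in powers of w.

P(z) = 3*z
P(w + 2) = 6 + 3*w

Dividing each term by w^2:
  f = 6/w^2 + 3/w

Substituting back w = z - 2:
  f(z) = 6/(z - 2)^2 + 3/(z - 2)

The series is finite because the numerator is a polynomial; the negative powers form the principal part, and the coefficient of 1/(z - 2) gives Res(f, 2) = 3.

Final answer: 6/(z - 2)^2 + 3/(z - 2)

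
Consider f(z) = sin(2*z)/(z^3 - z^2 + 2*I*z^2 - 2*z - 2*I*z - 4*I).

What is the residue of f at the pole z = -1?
Write f(z) = P(z)/Q(z) with P(z) = sin(2*z) and Q(z) = z^3 - z^2 + 2*I*z^2 - 2*z - 2*I*z - 4*I.
The denominator factors as Q(z) = (z + 1)*(z + 2*I)*(z - 2), so z = -1 is a simple zero of Q and P is analytic there; z = -1 is therefore a simple pole and
  Res(f, z₀) = P(z₀)/Q'(z₀).

Q'(z) = 3*z^2 - 2*z + 4*I*z - 2 - 2*I, so Q'(-1) = 3 - 6*I.
P(-1) = -sin(2).

Res(f, -1) = (-sin(2))/(3 - 6*I) = (-1/15 - 2*I/15)*sin(2)

Final answer: (-1/15 - 2*I/15)*sin(2)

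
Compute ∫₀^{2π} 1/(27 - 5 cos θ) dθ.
Call the integral J. The integrand is 2π-periodic and we integrate over a full period, so shifting θ does not change the value (θ → θ + π flips the sign of the trig term). Hence
  J = ∫₀^{2π} dθ/(27 + 5 cos θ).
Put z = e^{iθ}: then cos θ = (z + 1/z)/2, dθ = dz/(iz), and z runs once counterclockwise around |z| = 1:
  J = ∮_{|z|=1} 1/(27 + 5*(z + 1/z)/2) · dz/(iz) = (2/i) ∮_{|z|=1} dz/(5*z^2 + 54*z + 5).
The roots of 5*z^2 + 54*z + 5 are z = (-27 ± sqrt(27^2 - 5^2))/5, with sqrt(704) = 8*sqrt(11); their product is 1, so only z₊ = -27/5 + 8*sqrt(11)/5 lies inside the unit circle (z₋ = -27/5 - 8*sqrt(11)/5 lies outside).
z₊ is a simple zero of q(z) = 5*z^2 + 54*z + 5, so Res(1/q, z₊) = 1/q'(z₊) with q'(z) = 10*z + 54; and q'(z₊) = 5*(z₊ - z₋) = 16*sqrt(11).
Therefore J = (2/i) · 2πi · 1/(16*sqrt(11)) = 2*pi/(8*sqrt(11)) = sqrt(11)*pi/44

Final answer: sqrt(11)*pi/44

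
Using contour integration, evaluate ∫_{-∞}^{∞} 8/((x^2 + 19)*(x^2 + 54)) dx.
Let f(z) = 8/((z^2 + 19)*(z^2 + 54)). The denominator has no real zeros and deg Q - deg P = 4 ≥ 2, so the integral of f over the upper semicircle |z| = R tends to 0 as R → ∞. Closing the contour in the upper half-plane,
  ∫_{-∞}^{∞} f(x) dx = 2πi · Σ Res(f, z_k)  over the poles with Im z_k > 0.

Zeros of the denominator: z^2 + 19 = 0 gives z = ±sqrt(19)*I; z^2 + 54 = 0 gives z = ±3*sqrt(6)*I.
Upper half-plane: z = sqrt(19)*I, z = 3*sqrt(6)*I (simple).

Each pole is a simple zero of Q(z) = z^4 + 73*z^2 + 1026, so Res(f, z₀) = P(z₀)/Q'(z₀) with P(z) = 8, Q'(z) = 4*z^3 + 146*z:
  Res(f, sqrt(19)*I) = (8)/(70*sqrt(19)*I) = -4*sqrt(19)*I/665
  Res(f, 3*sqrt(6)*I) = (8)/(-210*sqrt(6)*I) = 2*sqrt(6)*I/315

Sum of residues: 2*I*(-18*sqrt(19) + 19*sqrt(6))/5985
∫_{-∞}^{∞} f(x) dx = 2πi · (2*I*(-18*sqrt(19) + 19*sqrt(6))/5985) = 4*pi*(-19*sqrt(6) + 18*sqrt(19))/5985

Final answer: 4*pi*(-19*sqrt(6) + 18*sqrt(19))/5985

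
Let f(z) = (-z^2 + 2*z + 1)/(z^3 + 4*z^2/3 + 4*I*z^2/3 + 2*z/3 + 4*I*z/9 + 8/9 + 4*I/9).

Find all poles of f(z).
The singularities of f are the zeros of the denominator. Factoring,
  z^3 + 4*z^2/3 + 4*I*z^2/3 + 2*z/3 + 4*I*z/9 + 8/9 + 4*I/9 = (z + 1 + I)*(z - 2*I/3)*(z + 1/3 + I)
so the candidates are z = -1 - I, z = 2*I/3, z = -1/3 - I.

Check the numerator P(z) = -z^2 + 2*z + 1 at each one:
  P(-1 - I) = -1 - 4*I ≠ 0, so z = -1 - I is a (simple) pole.
  P(2*I/3) = 13/9 + 4*I/3 ≠ 0, so z = 2*I/3 is a (simple) pole.
  P(-1/3 - I) = 11/9 - 8*I/3 ≠ 0, so z = -1/3 - I is a (simple) pole.

Poles of f: {-1 - I, -1/3 - I, 2*I/3}

Final answer: {-1 - I, -1/3 - I, 2*I/3}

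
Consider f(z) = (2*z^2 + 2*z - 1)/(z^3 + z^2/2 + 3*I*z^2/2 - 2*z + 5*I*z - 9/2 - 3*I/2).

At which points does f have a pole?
The singularities of f are the zeros of the denominator. Factoring,
  z^3 + z^2/2 + 3*I*z^2/2 - 2*z + 5*I*z - 9/2 - 3*I/2 = (z + 2 - I)*(z + I)*(z - 3/2 + 3*I/2)
so the candidates are z = -2 + I, z = -I, z = 3/2 - 3*I/2.

Check the numerator P(z) = 2*z^2 + 2*z - 1 at each one:
  P(-2 + I) = 1 - 6*I ≠ 0, so z = -2 + I is a (simple) pole.
  P(-I) = -3 - 2*I ≠ 0, so z = -I is a (simple) pole.
  P(3/2 - 3*I/2) = 2 - 12*I ≠ 0, so z = 3/2 - 3*I/2 is a (simple) pole.

Poles of f: {-2 + I, -I, 3/2 - 3*I/2}

Final answer: {-2 + I, -I, 3/2 - 3*I/2}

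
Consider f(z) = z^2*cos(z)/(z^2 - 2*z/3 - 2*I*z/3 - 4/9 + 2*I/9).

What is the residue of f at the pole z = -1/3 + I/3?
Write f(z) = P(z)/Q(z) with P(z) = z^2*cos(z) and Q(z) = z^2 - 2*z/3 - 2*I*z/3 - 4/9 + 2*I/9.
The denominator factors as Q(z) = (z + 1/3 - I/3)*(z - 1 - I/3), so z = -1/3 + I/3 is a simple zero of Q and P is analytic there; z = -1/3 + I/3 is therefore a simple pole and
  Res(f, z₀) = P(z₀)/Q'(z₀).

Q'(z) = 2*z - 2/3 - 2*I/3, so Q'(-1/3 + I/3) = -4/3.
P(-1/3 + I/3) = -2*I*cos(1/3 - I/3)/9.

Res(f, -1/3 + I/3) = (-2*I*cos(1/3 - I/3)/9)/(-4/3) = I*cos(1/3 - I/3)/6

Final answer: I*cos(1/3 - I/3)/6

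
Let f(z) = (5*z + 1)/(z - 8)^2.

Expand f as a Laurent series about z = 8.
Put w = z - (8), i.e. z = w + 8. The denominator is w^2, so it suffices to rewrite the numerator in powers of w.

P(z) = 5*z + 1
P(w + 8) = 41 + 5*w

Dividing each term by w^2:
  f = 41/w^2 + 5/w

Substituting back w = z - 8:
  f(z) = 41/(z - 8)^2 + 5/(z - 8)

The series is finite because the numerator is a polynomial; the negative powers form the principal part, and the coefficient of 1/(z - 8) gives Res(f, 8) = 5.

Final answer: 41/(z - 8)^2 + 5/(z - 8)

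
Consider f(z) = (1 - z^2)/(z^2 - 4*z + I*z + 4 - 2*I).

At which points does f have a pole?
The singularities of f are the zeros of the denominator. Factoring,
  z^2 - 4*z + I*z + 4 - 2*I = (z - 2 + I)*(z - 2)
so the candidates are z = 2 - I, z = 2.

Check the numerator P(z) = 1 - z^2 at each one:
  P(2 - I) = -2 + 4*I ≠ 0, so z = 2 - I is a (simple) pole.
  P(2) = -3 ≠ 0, so z = 2 is a (simple) pole.

Poles of f: {2 - I, 2}

Final answer: {2 - I, 2}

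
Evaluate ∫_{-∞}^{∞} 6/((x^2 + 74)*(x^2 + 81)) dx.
pi*(-74 + 9*sqrt(74))/777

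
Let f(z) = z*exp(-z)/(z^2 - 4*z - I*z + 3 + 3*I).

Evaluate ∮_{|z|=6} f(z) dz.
By the residue theorem, ∮_C f(z) dz = 2πi · (sum of the residues of f at the poles inside |z| = 6).

The denominator factors as (z - 3)*(z - 1 - I), so the singularities of f are simple poles at z = 3, z = 1 + I.
  |3|² = 9 < 36 = 6², so this pole is inside the contour.
  |1 + I|² = 2 < 36 = 6², so this pole is inside the contour.

With P(z) = z*exp(-z) and Q(z) = z^2 - 4*z - I*z + 3 + 3*I, each pole is simple, so Res(f, z₀) = P(z₀)/Q'(z₀) with Q'(z) = 2*z - 4 - I.
  Res(f, 3) = P(3)/Q'(3) = (3*exp(-3))/(2 - I) = (6/5 + 3*I/5)*exp(-3)
  Res(f, 1 + I) = P(1 + I)/Q'(1 + I) = ((1 + I)*exp(-1 - I))/(-2 + I) = (-1/5 - 3*I/5)*exp(-1 - I)

Sum of residues inside C: (-1/5 - 3*I/5)*exp(-1 - I) + (6/5 + 3*I/5)*exp(-3)
∮_C f(z) dz = 2πi · ((-1/5 - 3*I/5)*exp(-1 - I) + (6/5 + 3*I/5)*exp(-3)) = pi*(6/5 - 2*I/5)*exp(-1 - I) + pi*(-6/5 + 12*I/5)*exp(-3)

Final answer: pi*(6/5 - 2*I/5)*exp(-1 - I) + pi*(-6/5 + 12*I/5)*exp(-3)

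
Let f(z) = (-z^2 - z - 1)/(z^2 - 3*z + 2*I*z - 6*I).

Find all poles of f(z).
{-2*I, 3}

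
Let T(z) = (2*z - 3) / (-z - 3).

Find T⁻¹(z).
Set w = T(z) = (2*z - 3) / (-z - 3) and solve for z:
  w*(-z - 3) = 2*z - 3
  -3*w + z*(-w - 2) + 3 = 0
  z*(-w - 2) = 3*w - 3
  z = (3 - 3*w)/(w + 2)
Renaming the variable, T⁻¹(z) = (-3*z + 3)/(z + 2).
(Check: ad - bc = -9 ≠ 0, so T is invertible.)

Final answer: (-3*z + 3)/(z + 2)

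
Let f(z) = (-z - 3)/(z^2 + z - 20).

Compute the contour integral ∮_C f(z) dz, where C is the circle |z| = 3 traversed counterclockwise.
By the residue theorem, ∮_C f(z) dz = 2πi · (sum of the residues of f at the poles inside |z| = 3).

The denominator factors as (z + 5)*(z - 4), so the singularities of f are simple poles at z = -5, z = 4.
  |-5|² = 25 > 9 = 3², so this pole is outside the contour.
  |4|² = 16 > 9 = 3², so this pole is outside the contour.

No pole lies inside the contour, so f is analytic on and inside C and the integral is 0 (Cauchy's theorem).

Final answer: 0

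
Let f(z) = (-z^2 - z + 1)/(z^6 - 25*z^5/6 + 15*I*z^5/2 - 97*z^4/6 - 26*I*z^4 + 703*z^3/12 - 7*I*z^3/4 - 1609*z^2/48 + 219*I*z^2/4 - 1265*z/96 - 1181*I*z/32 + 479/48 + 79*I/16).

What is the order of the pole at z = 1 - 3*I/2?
4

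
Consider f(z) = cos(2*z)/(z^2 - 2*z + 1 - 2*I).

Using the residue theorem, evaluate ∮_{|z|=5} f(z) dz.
pi*(-1/2 - I/2)*cosh(2) + pi*(1/2 + I/2)*cos(4 + 2*I)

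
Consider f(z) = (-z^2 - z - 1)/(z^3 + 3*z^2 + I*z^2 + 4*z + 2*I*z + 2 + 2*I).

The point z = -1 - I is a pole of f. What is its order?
Factor the denominator:
  z^3 + 3*z^2 + I*z^2 + 4*z + 2*I*z + 2 + 2*I = (z + 1 + I)^2*(z + 1 - I)

The numerator P(z) = -z^2 - z - 1 has P(-1 - I) = -I ≠ 0, so no factor of (z + 1 + I) cancels.
Near z = -1 - I we can therefore write f(z) = g(z)/(z + 1 + I)^2 with g analytic at -1 - I and g(-1 - I) ≠ 0 (g is the numerator divided by the remaining denominator factors).

Hence z = -1 - I is a pole of order 2.

Final answer: 2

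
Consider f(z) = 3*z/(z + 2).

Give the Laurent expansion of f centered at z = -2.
Put w = z - (-2), i.e. z = w - 2. The denominator is w, so it suffices to rewrite the numerator in powers of w.

P(z) = 3*z
P(w - 2) = -6 + 3*w

Dividing each term by w:
  f = -6/w + 3

Substituting back w = z + 2:
  f(z) = -6/(z + 2) + 3

The series is finite because the numerator is a polynomial; the negative powers form the principal part, and the coefficient of 1/(z + 2) gives Res(f, -2) = -6.

Final answer: -6/(z + 2) + 3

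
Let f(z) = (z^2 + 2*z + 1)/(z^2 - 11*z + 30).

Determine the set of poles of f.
The singularities of f are the zeros of the denominator. Factoring,
  z^2 - 11*z + 30 = (z - 6)*(z - 5)
so the candidates are z = 6, z = 5.

Check the numerator P(z) = z^2 + 2*z + 1 at each one:
  P(6) = 49 ≠ 0, so z = 6 is a (simple) pole.
  P(5) = 36 ≠ 0, so z = 5 is a (simple) pole.

Poles of f: {5, 6}

Final answer: {5, 6}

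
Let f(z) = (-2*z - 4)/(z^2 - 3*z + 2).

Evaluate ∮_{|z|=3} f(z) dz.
-4*I*pi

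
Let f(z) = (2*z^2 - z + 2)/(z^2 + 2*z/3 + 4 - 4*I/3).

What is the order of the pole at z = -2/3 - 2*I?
Factor the denominator:
  z^2 + 2*z/3 + 4 - 4*I/3 = (z + 2/3 + 2*I)*(z - 2*I)

The numerator P(z) = 2*z^2 - z + 2 has P(-2/3 - 2*I) = -40/9 + 22*I/3 ≠ 0, so no factor of (z + 2/3 + 2*I) cancels.
Near z = -2/3 - 2*I we can therefore write f(z) = g(z)/(z + 2/3 + 2*I) with g analytic at -2/3 - 2*I and g(-2/3 - 2*I) ≠ 0 (g is the numerator divided by the remaining denominator factors).

Hence z = -2/3 - 2*I is a pole of order 1.

Final answer: 1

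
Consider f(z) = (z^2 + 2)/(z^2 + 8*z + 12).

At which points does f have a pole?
The singularities of f are the zeros of the denominator. Factoring,
  z^2 + 8*z + 12 = (z + 2)*(z + 6)
so the candidates are z = -2, z = -6.

Check the numerator P(z) = z^2 + 2 at each one:
  P(-2) = 6 ≠ 0, so z = -2 is a (simple) pole.
  P(-6) = 38 ≠ 0, so z = -6 is a (simple) pole.

Poles of f: {-6, -2}

Final answer: {-6, -2}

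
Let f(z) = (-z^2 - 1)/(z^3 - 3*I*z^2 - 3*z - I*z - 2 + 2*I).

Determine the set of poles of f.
The singularities of f are the zeros of the denominator. Factoring,
  z^3 - 3*I*z^2 - 3*z - I*z - 2 + 2*I = (z + 1)*(z - 2*I)*(z - 1 - I)
so the candidates are z = -1, z = 2*I, z = 1 + I.

Check the numerator P(z) = -z^2 - 1 at each one:
  P(-1) = -2 ≠ 0, so z = -1 is a (simple) pole.
  P(2*I) = 3 ≠ 0, so z = 2*I is a (simple) pole.
  P(1 + I) = -1 - 2*I ≠ 0, so z = 1 + I is a (simple) pole.

Poles of f: {-1, 2*I, 1 + I}

Final answer: {-1, 2*I, 1 + I}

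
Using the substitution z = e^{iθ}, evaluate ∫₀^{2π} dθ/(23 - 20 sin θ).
Call the integral J. The integrand is 2π-periodic and we integrate over a full period, so shifting θ does not change the value (θ → θ + π/2 turns sin θ into cos θ; θ → θ + π flips the sign of the trig term). Hence
  J = ∫₀^{2π} dθ/(23 + 20 cos θ).
Put z = e^{iθ}: then cos θ = (z + 1/z)/2, dθ = dz/(iz), and z runs once counterclockwise around |z| = 1:
  J = ∮_{|z|=1} 1/(23 + 20*(z + 1/z)/2) · dz/(iz) = (2/i) ∮_{|z|=1} dz/(20*z^2 + 46*z + 20).
The roots of 20*z^2 + 46*z + 20 are z = (-23 ± sqrt(23^2 - 20^2))/20, with sqrt(129) = sqrt(129); their product is 1, so only z₊ = -23/20 + sqrt(129)/20 lies inside the unit circle (z₋ = -23/20 - sqrt(129)/20 lies outside).
z₊ is a simple zero of q(z) = 20*z^2 + 46*z + 20, so Res(1/q, z₊) = 1/q'(z₊) with q'(z) = 40*z + 46; and q'(z₊) = 20*(z₊ - z₋) = 2*sqrt(129).
Therefore J = (2/i) · 2πi · 1/(2*sqrt(129)) = 2*pi/(sqrt(129)) = 2*sqrt(129)*pi/129

Final answer: 2*sqrt(129)*pi/129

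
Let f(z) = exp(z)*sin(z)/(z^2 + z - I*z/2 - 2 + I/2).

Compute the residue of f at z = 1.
Write f(z) = P(z)/Q(z) with P(z) = exp(z)*sin(z) and Q(z) = z^2 + z - I*z/2 - 2 + I/2.
The denominator factors as Q(z) = (z - 1)*(z + 2 - I/2), so z = 1 is a simple zero of Q and P is analytic there; z = 1 is therefore a simple pole and
  Res(f, z₀) = P(z₀)/Q'(z₀).

Q'(z) = 2*z + 1 - I/2, so Q'(1) = 3 - I/2.
P(1) = exp(1)*sin(1).

Res(f, 1) = (exp(1)*sin(1))/(3 - I/2) = exp(1)*(12/37 + 2*I/37)*sin(1)

Final answer: exp(1)*(12/37 + 2*I/37)*sin(1)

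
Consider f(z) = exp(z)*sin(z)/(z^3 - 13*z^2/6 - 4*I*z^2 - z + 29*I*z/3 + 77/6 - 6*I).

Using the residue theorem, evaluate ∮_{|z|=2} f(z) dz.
By the residue theorem, ∮_C f(z) dz = 2πi · (sum of the residues of f at the poles inside |z| = 2).

The denominator factors as (z + 1/2 - 2*I)*(z - 2 + I)*(z - 2/3 - 3*I), so the singularities of f are simple poles at z = -1/2 + 2*I, z = 2 - I, z = 2/3 + 3*I.
  |-1/2 + 2*I|² = 17/4 > 4 = 2², so this pole is outside the contour.
  |2 - I|² = 5 > 4 = 2², so this pole is outside the contour.
  |2/3 + 3*I|² = 85/9 > 4 = 2², so this pole is outside the contour.

No pole lies inside the contour, so f is analytic on and inside C and the integral is 0 (Cauchy's theorem).

Final answer: 0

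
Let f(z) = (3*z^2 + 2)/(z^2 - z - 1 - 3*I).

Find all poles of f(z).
The singularities of f are the zeros of the denominator. Factoring,
  z^2 - z - 1 - 3*I = (z - 2 - I)*(z + 1 + I)
so the candidates are z = 2 + I, z = -1 - I.

Check the numerator P(z) = 3*z^2 + 2 at each one:
  P(2 + I) = 11 + 12*I ≠ 0, so z = 2 + I is a (simple) pole.
  P(-1 - I) = 2 + 6*I ≠ 0, so z = -1 - I is a (simple) pole.

Poles of f: {-1 - I, 2 + I}

Final answer: {-1 - I, 2 + I}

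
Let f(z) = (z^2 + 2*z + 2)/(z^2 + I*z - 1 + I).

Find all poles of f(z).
The singularities of f are the zeros of the denominator. Factoring,
  z^2 + I*z - 1 + I = (z - 1 + I)*(z + 1)
so the candidates are z = 1 - I, z = -1.

Check the numerator P(z) = z^2 + 2*z + 2 at each one:
  P(1 - I) = 4 - 4*I ≠ 0, so z = 1 - I is a (simple) pole.
  P(-1) = 1 ≠ 0, so z = -1 is a (simple) pole.

Poles of f: {-1, 1 - I}

Final answer: {-1, 1 - I}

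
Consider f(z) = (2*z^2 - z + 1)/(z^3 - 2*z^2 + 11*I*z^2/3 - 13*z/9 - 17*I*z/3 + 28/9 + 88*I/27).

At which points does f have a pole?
{1/3 - 2*I, 2/3 - 2*I, 1 + I/3}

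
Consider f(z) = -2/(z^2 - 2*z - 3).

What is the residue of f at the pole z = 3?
Write f(z) = P(z)/Q(z) with P(z) = -2 and Q(z) = z^2 - 2*z - 3.
The denominator factors as Q(z) = (z - 3)*(z + 1), so z = 3 is a simple zero of Q and P is analytic there; z = 3 is therefore a simple pole and
  Res(f, z₀) = P(z₀)/Q'(z₀).

Q'(z) = 2*z - 2, so Q'(3) = 4.
P(3) = -2.

Res(f, 3) = (-2)/(4) = -1/2

Final answer: -1/2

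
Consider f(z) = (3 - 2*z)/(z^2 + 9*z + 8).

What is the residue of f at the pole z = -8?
-19/7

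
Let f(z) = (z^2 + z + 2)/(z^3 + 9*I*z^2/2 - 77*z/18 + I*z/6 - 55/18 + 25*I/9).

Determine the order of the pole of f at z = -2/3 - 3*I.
Factor the denominator:
  z^3 + 9*I*z^2/2 - 77*z/18 + I*z/6 - 55/18 + 25*I/9 = (z + 2/3 + 3*I)*(z - 1 + 2*I)*(z + 1/3 - I/2)

The numerator P(z) = z^2 + z + 2 has P(-2/3 - 3*I) = -65/9 + I ≠ 0, so no factor of (z + 2/3 + 3*I) cancels.
Near z = -2/3 - 3*I we can therefore write f(z) = g(z)/(z + 2/3 + 3*I) with g analytic at -2/3 - 3*I and g(-2/3 - 3*I) ≠ 0 (g is the numerator divided by the remaining denominator factors).

Hence z = -2/3 - 3*I is a pole of order 1.

Final answer: 1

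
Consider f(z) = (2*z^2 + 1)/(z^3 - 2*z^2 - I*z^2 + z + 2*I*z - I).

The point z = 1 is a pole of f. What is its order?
2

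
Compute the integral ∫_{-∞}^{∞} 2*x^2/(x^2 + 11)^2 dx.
Let f(z) = 2*z^2/(z^2 + 11)^2. The denominator has no real zeros and deg Q - deg P = 2 ≥ 2, so the integral of f over the upper semicircle |z| = R tends to 0 as R → ∞. Closing the contour in the upper half-plane,
  ∫_{-∞}^{∞} f(x) dx = 2πi · Σ Res(f, z_k)  over the poles with Im z_k > 0.

Zeros of the denominator: z^2 + 11 = 0 gives z = ±sqrt(11)*I.
Upper half-plane: z = sqrt(11)*I (a pole of order 2).

Write f(z) = g(z)/(z - sqrt(11)*I)^2 with g(z) = 2*z^2/(z + sqrt(11)*I)^2. For a double pole, Res(f, z₀) = g'(z₀):
  g'(z) = 4*sqrt(11)*I*z/(z + sqrt(11)*I)^3
  Res(f, sqrt(11)*I) = g'(sqrt(11)*I) = -sqrt(11)*I/22

∫_{-∞}^{∞} f(x) dx = 2πi · (-sqrt(11)*I/22) = sqrt(11)*pi/11

Final answer: sqrt(11)*pi/11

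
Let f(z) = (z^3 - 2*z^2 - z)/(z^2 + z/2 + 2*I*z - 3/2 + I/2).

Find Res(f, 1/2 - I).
Write f(z) = P(z)/Q(z) with P(z) = z^3 - 2*z^2 - z and Q(z) = z^2 + z/2 + 2*I*z - 3/2 + I/2.
The denominator factors as Q(z) = (z + 1 + I)*(z - 1/2 + I), so z = 1/2 - I is a simple zero of Q and P is analytic there; z = 1/2 - I is therefore a simple pole and
  Res(f, z₀) = P(z₀)/Q'(z₀).

Q'(z) = 2*z + 1/2 + 2*I, so Q'(1/2 - I) = 3/2.
P(1/2 - I) = -3/8 + 13*I/4.

Res(f, 1/2 - I) = (-3/8 + 13*I/4)/(3/2) = -1/4 + 13*I/6

Final answer: -1/4 + 13*I/6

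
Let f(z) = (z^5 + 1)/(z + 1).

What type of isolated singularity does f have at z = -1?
removable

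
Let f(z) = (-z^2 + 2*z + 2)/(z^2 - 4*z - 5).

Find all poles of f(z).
{-1, 5}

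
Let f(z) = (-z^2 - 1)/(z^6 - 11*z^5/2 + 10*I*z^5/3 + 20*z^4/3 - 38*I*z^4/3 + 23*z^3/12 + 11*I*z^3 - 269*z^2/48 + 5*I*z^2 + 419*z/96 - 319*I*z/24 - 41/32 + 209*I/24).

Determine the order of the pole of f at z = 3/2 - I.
Factor the denominator:
  z^6 - 11*z^5/2 + 10*I*z^5/3 + 20*z^4/3 - 38*I*z^4/3 + 23*z^3/12 + 11*I*z^3 - 269*z^2/48 + 5*I*z^2 + 419*z/96 - 319*I*z/24 - 41/32 + 209*I/24 = (z - 3/2 + I)^4*(z - 1/2 - 2*I/3)*(z + 1)

The numerator P(z) = -z^2 - 1 has P(3/2 - I) = -9/4 + 3*I ≠ 0, so no factor of (z - 3/2 + I) cancels.
Near z = 3/2 - I we can therefore write f(z) = g(z)/(z - 3/2 + I)^4 with g analytic at 3/2 - I and g(3/2 - I) ≠ 0 (g is the numerator divided by the remaining denominator factors).

Hence z = 3/2 - I is a pole of order 4.

Final answer: 4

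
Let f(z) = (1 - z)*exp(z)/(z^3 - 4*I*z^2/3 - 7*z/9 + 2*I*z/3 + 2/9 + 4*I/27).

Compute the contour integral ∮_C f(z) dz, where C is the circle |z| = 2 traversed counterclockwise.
By the residue theorem, ∮_C f(z) dz = 2πi · (sum of the residues of f at the poles inside |z| = 2).

The denominator factors as (z - I/3)*(z + 2/3 - I)*(z - 2/3), so the singularities of f are simple poles at z = I/3, z = -2/3 + I, z = 2/3.
  |I/3|² = 1/9 < 4 = 2², so this pole is inside the contour.
  |-2/3 + I|² = 13/9 < 4 = 2², so this pole is inside the contour.
  |2/3|² = 4/9 < 4 = 2², so this pole is inside the contour.

With P(z) = (1 - z)*exp(z) and Q(z) = z^3 - 4*I*z^2/3 - 7*z/9 + 2*I*z/3 + 2/9 + 4*I/27, each pole is simple, so Res(f, z₀) = P(z₀)/Q'(z₀) with Q'(z) = 3*z^2 - 8*I*z/3 - 7/9 + 2*I/3.
  Res(f, I/3) = P(I/3)/Q'(I/3) = ((1 - I/3)*exp(I/3))/(-2/9 + 2*I/3) = (-9/10 - 6*I/5)*exp(I/3)
  Res(f, -2/3 + I) = P(-2/3 + I)/Q'(-2/3 + I) = ((5/3 - I)*exp(-2/3 + I))/(2/9 - 14*I/9) = (39/50 + 24*I/25)*exp(-2/3 + I)
  Res(f, 2/3) = P(2/3)/Q'(2/3) = (exp(2/3)/3)/(5/9 - 10*I/9) = (3/25 + 6*I/25)*exp(2/3)

Sum of residues inside C: (-9/10 - 6*I/5)*exp(I/3) + (3/25 + 6*I/25)*exp(2/3) + (39/50 + 24*I/25)*exp(-2/3 + I)
∮_C f(z) dz = 2πi · ((-9/10 - 6*I/5)*exp(I/3) + (3/25 + 6*I/25)*exp(2/3) + (39/50 + 24*I/25)*exp(-2/3 + I)) = pi*(12/5 - 9*I/5)*exp(I/3) + pi*(-48/25 + 39*I/25)*exp(-2/3 + I) + pi*(-12/25 + 6*I/25)*exp(2/3)

Final answer: pi*(12/5 - 9*I/5)*exp(I/3) + pi*(-48/25 + 39*I/25)*exp(-2/3 + I) + pi*(-12/25 + 6*I/25)*exp(2/3)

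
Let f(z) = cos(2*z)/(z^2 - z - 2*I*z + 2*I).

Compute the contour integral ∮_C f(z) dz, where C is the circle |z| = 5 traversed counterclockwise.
By the residue theorem, ∮_C f(z) dz = 2πi · (sum of the residues of f at the poles inside |z| = 5).

The denominator factors as (z - 2*I)*(z - 1), so the singularities of f are simple poles at z = 2*I, z = 1.
  |2*I|² = 4 < 25 = 5², so this pole is inside the contour.
  |1|² = 1 < 25 = 5², so this pole is inside the contour.

With P(z) = cos(2*z) and Q(z) = z^2 - z - 2*I*z + 2*I, each pole is simple, so Res(f, z₀) = P(z₀)/Q'(z₀) with Q'(z) = 2*z - 1 - 2*I.
  Res(f, 2*I) = P(2*I)/Q'(2*I) = (cosh(4))/(-1 + 2*I) = (-1/5 - 2*I/5)*cosh(4)
  Res(f, 1) = P(1)/Q'(1) = (cos(2))/(1 - 2*I) = (1/5 + 2*I/5)*cos(2)

Sum of residues inside C: (-1/5 - 2*I/5)*cosh(4) + (1/5 + 2*I/5)*cos(2)
∮_C f(z) dz = 2πi · ((-1/5 - 2*I/5)*cosh(4) + (1/5 + 2*I/5)*cos(2)) = pi*(4/5 - 2*I/5)*cosh(4) + pi*(-4/5 + 2*I/5)*cos(2)

Final answer: pi*(4/5 - 2*I/5)*cosh(4) + pi*(-4/5 + 2*I/5)*cos(2)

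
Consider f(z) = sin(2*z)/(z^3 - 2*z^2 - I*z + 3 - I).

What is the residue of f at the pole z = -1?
(-7/50 - I/50)*sin(2)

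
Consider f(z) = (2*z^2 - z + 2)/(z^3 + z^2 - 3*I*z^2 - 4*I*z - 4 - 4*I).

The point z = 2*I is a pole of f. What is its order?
Factor the denominator:
  z^3 + z^2 - 3*I*z^2 - 4*I*z - 4 - 4*I = (z - 2*I)^2*(z + 1 + I)

The numerator P(z) = 2*z^2 - z + 2 has P(2*I) = -6 - 2*I ≠ 0, so no factor of (z - 2*I) cancels.
Near z = 2*I we can therefore write f(z) = g(z)/(z - 2*I)^2 with g analytic at 2*I and g(2*I) ≠ 0 (g is the numerator divided by the remaining denominator factors).

Hence z = 2*I is a pole of order 2.

Final answer: 2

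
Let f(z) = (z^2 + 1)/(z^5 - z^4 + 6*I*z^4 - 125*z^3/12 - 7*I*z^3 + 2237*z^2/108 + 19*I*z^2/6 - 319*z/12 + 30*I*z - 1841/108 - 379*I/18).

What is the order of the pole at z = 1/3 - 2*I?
3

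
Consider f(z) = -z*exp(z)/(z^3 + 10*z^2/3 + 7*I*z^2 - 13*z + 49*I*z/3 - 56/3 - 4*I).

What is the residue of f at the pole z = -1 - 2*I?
(12/13 - 21*I/13)*exp(-1 - 2*I)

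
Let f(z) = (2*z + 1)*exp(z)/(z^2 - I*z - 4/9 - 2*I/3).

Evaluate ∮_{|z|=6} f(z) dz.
By the residue theorem, ∮_C f(z) dz = 2πi · (sum of the residues of f at the poles inside |z| = 6).

The denominator factors as (z + 2/3)*(z - 2/3 - I), so the singularities of f are simple poles at z = -2/3, z = 2/3 + I.
  |-2/3|² = 4/9 < 36 = 6², so this pole is inside the contour.
  |2/3 + I|² = 13/9 < 36 = 6², so this pole is inside the contour.

With P(z) = (2*z + 1)*exp(z) and Q(z) = z^2 - I*z - 4/9 - 2*I/3, each pole is simple, so Res(f, z₀) = P(z₀)/Q'(z₀) with Q'(z) = 2*z - I.
  Res(f, -2/3) = P(-2/3)/Q'(-2/3) = (-exp(-2/3)/3)/(-4/3 - I) = (4/25 - 3*I/25)*exp(-2/3)
  Res(f, 2/3 + I) = P(2/3 + I)/Q'(2/3 + I) = ((7/3 + 2*I)*exp(2/3 + I))/(4/3 + I) = (46/25 + 3*I/25)*exp(2/3 + I)

Sum of residues inside C: (4/25 - 3*I/25)*exp(-2/3) + (46/25 + 3*I/25)*exp(2/3 + I)
∮_C f(z) dz = 2πi · ((4/25 - 3*I/25)*exp(-2/3) + (46/25 + 3*I/25)*exp(2/3 + I)) = pi*(6/25 + 8*I/25)*exp(-2/3) + pi*(-6/25 + 92*I/25)*exp(2/3 + I)

Final answer: pi*(6/25 + 8*I/25)*exp(-2/3) + pi*(-6/25 + 92*I/25)*exp(2/3 + I)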